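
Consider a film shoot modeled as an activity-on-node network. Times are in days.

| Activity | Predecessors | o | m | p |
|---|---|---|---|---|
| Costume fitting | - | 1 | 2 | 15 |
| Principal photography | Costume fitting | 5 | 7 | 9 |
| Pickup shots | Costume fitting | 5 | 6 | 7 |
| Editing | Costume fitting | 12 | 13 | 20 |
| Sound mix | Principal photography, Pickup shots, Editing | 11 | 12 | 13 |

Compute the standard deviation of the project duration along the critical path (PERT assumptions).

2.71 days

te_Costume fitting = (1 + 4·2 + 15)/6 = 24/6 = 4; σ²_Costume fitting = ((15−1)/6)² = 5.444
te_Principal photography = (5 + 4·7 + 9)/6 = 42/6 = 7; σ²_Principal photography = ((9−5)/6)² = 0.444
te_Pickup shots = (5 + 4·6 + 7)/6 = 36/6 = 6; σ²_Pickup shots = ((7−5)/6)² = 0.111
te_Editing = (12 + 4·13 + 20)/6 = 84/6 = 14; σ²_Editing = ((20−12)/6)² = 1.778
te_Sound mix = (11 + 4·12 + 13)/6 = 72/6 = 12; σ²_Sound mix = ((13−11)/6)² = 0.111

Forward pass:
ES_Costume fitting = 0; EF_Costume fitting = 4
ES_Principal photography = 4; EF_Principal photography = 4+7 = 11
ES_Pickup shots = 4; EF_Pickup shots = 4+6 = 10
ES_Editing = 4; EF_Editing = 4+14 = 18
ES_Sound mix = max(EF_Principal photography=11, EF_Pickup shots=10, EF_Editing=18) = 18; EF_Sound mix = 18+12 = 30
Expected project duration μ = 30 days. Critical path: Costume fitting → Editing → Sound mix.

Variance along critical path = 5.444 + 1.778 + 0.111 = 7.333
σ = √7.333 = 2.708 days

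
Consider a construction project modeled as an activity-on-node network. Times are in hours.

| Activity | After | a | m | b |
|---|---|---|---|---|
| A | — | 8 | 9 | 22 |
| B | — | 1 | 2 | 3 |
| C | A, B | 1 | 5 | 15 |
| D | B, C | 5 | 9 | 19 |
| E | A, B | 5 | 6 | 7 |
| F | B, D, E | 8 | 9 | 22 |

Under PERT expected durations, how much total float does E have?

te_A = (8 + 4·9 + 22)/6 = 66/6 = 11
te_B = (1 + 4·2 + 3)/6 = 12/6 = 2
te_C = (1 + 4·5 + 15)/6 = 36/6 = 6
te_D = (5 + 4·9 + 19)/6 = 60/6 = 10
te_E = (5 + 4·6 + 7)/6 = 36/6 = 6
te_F = (8 + 4·9 + 22)/6 = 66/6 = 11

Forward pass:
ES_A = 0; EF_A = 11
ES_B = 0; EF_B = 2
ES_C = max(EF_A=11, EF_B=2) = 11; EF_C = 11+6 = 17
ES_D = max(EF_B=2, EF_C=17) = 17; EF_D = 17+10 = 27
ES_E = max(EF_A=11, EF_B=2) = 11; EF_E = 11+6 = 17
ES_F = max(EF_B=2, EF_D=27, EF_E=17) = 27; EF_F = 27+11 = 38
Expected project duration μ = 38 hours. Critical path: A → C → D → F.

Backward pass:
LF_F = 38; LS_F = 38−11 = 27
LF_E = LS_F = 27; LS_E = 27−6 = 21
LF_D = LS_F = 27; LS_D = 27−10 = 17
LF_C = LS_D = 17; LS_C = 17−6 = 11
LF_B = min(LS_C=11, LS_D=17, LS_E=21, LS_F=27) = 11; LS_B = 11−2 = 9
LF_A = min(LS_C=11, LS_E=21) = 11; LS_A = 11−11 = 0
Slack_E = LS_E − ES_E = 21 − 11 = 10

10 hours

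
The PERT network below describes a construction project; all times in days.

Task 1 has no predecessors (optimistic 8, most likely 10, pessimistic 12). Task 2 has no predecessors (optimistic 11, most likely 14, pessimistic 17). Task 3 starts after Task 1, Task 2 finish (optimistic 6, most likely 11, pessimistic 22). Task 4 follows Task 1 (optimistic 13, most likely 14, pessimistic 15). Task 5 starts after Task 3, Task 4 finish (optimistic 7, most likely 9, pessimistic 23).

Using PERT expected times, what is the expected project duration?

37 days

te_Task 1 = (8 + 4·10 + 12)/6 = 60/6 = 10
te_Task 2 = (11 + 4·14 + 17)/6 = 84/6 = 14
te_Task 3 = (6 + 4·11 + 22)/6 = 72/6 = 12
te_Task 4 = (13 + 4·14 + 15)/6 = 84/6 = 14
te_Task 5 = (7 + 4·9 + 23)/6 = 66/6 = 11

Forward pass:
ES_Task 1 = 0; EF_Task 1 = 10
ES_Task 2 = 0; EF_Task 2 = 14
ES_Task 3 = max(EF_Task 1=10, EF_Task 2=14) = 14; EF_Task 3 = 14+12 = 26
ES_Task 4 = 10; EF_Task 4 = 10+14 = 24
ES_Task 5 = max(EF_Task 3=26, EF_Task 4=24) = 26; EF_Task 5 = 26+11 = 37
Expected project duration μ = 37 days. Critical path: Task 2 → Task 3 → Task 5.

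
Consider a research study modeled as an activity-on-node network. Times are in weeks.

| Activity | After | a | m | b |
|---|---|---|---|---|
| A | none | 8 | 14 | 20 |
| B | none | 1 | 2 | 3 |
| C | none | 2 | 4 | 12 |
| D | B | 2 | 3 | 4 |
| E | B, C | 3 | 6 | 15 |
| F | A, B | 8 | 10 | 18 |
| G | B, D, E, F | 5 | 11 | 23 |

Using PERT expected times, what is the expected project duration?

te_A = (8 + 4·14 + 20)/6 = 84/6 = 14
te_B = (1 + 4·2 + 3)/6 = 12/6 = 2
te_C = (2 + 4·4 + 12)/6 = 30/6 = 5
te_D = (2 + 4·3 + 4)/6 = 18/6 = 3
te_E = (3 + 4·6 + 15)/6 = 42/6 = 7
te_F = (8 + 4·10 + 18)/6 = 66/6 = 11
te_G = (5 + 4·11 + 23)/6 = 72/6 = 12

Forward pass:
ES_A = 0; EF_A = 14
ES_B = 0; EF_B = 2
ES_C = 0; EF_C = 5
ES_D = 2; EF_D = 2+3 = 5
ES_E = max(EF_B=2, EF_C=5) = 5; EF_E = 5+7 = 12
ES_F = max(EF_A=14, EF_B=2) = 14; EF_F = 14+11 = 25
ES_G = max(EF_B=2, EF_D=5, EF_E=12, EF_F=25) = 25; EF_G = 25+12 = 37
Expected project duration μ = 37 weeks. Critical path: A → F → G.

37 weeks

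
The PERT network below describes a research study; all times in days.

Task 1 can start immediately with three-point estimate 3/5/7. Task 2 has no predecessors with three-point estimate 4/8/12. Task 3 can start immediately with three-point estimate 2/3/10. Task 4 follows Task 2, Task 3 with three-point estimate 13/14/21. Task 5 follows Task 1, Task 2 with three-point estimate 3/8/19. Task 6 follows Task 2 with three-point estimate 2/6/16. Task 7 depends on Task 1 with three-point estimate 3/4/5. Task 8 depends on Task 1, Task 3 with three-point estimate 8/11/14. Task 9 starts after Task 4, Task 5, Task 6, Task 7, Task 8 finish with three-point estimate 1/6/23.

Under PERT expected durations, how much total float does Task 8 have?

7 days

te_Task 1 = (3 + 4·5 + 7)/6 = 30/6 = 5
te_Task 2 = (4 + 4·8 + 12)/6 = 48/6 = 8
te_Task 3 = (2 + 4·3 + 10)/6 = 24/6 = 4
te_Task 4 = (13 + 4·14 + 21)/6 = 90/6 = 15
te_Task 5 = (3 + 4·8 + 19)/6 = 54/6 = 9
te_Task 6 = (2 + 4·6 + 16)/6 = 42/6 = 7
te_Task 7 = (3 + 4·4 + 5)/6 = 24/6 = 4
te_Task 8 = (8 + 4·11 + 14)/6 = 66/6 = 11
te_Task 9 = (1 + 4·6 + 23)/6 = 48/6 = 8

Forward pass:
ES_Task 1 = 0; EF_Task 1 = 5
ES_Task 2 = 0; EF_Task 2 = 8
ES_Task 3 = 0; EF_Task 3 = 4
ES_Task 4 = max(EF_Task 2=8, EF_Task 3=4) = 8; EF_Task 4 = 8+15 = 23
ES_Task 5 = max(EF_Task 1=5, EF_Task 2=8) = 8; EF_Task 5 = 8+9 = 17
ES_Task 6 = 8; EF_Task 6 = 8+7 = 15
ES_Task 7 = 5; EF_Task 7 = 5+4 = 9
ES_Task 8 = max(EF_Task 1=5, EF_Task 3=4) = 5; EF_Task 8 = 5+11 = 16
ES_Task 9 = max(EF_Task 4=23, EF_Task 5=17, EF_Task 6=15, EF_Task 7=9, EF_Task 8=16) = 23; EF_Task 9 = 23+8 = 31
Expected project duration μ = 31 days. Critical path: Task 2 → Task 4 → Task 9.

Backward pass:
LF_Task 9 = 31; LS_Task 9 = 31−8 = 23
LF_Task 8 = LS_Task 9 = 23; LS_Task 8 = 23−11 = 12
LF_Task 7 = LS_Task 9 = 23; LS_Task 7 = 23−4 = 19
LF_Task 6 = LS_Task 9 = 23; LS_Task 6 = 23−7 = 16
LF_Task 5 = LS_Task 9 = 23; LS_Task 5 = 23−9 = 14
LF_Task 4 = LS_Task 9 = 23; LS_Task 4 = 23−15 = 8
LF_Task 3 = min(LS_Task 4=8, LS_Task 8=12) = 8; LS_Task 3 = 8−4 = 4
LF_Task 2 = min(LS_Task 4=8, LS_Task 5=14, LS_Task 6=16) = 8; LS_Task 2 = 8−8 = 0
LF_Task 1 = min(LS_Task 5=14, LS_Task 7=19, LS_Task 8=12) = 12; LS_Task 1 = 12−5 = 7
Slack_Task 8 = LS_Task 8 − ES_Task 8 = 12 − 5 = 7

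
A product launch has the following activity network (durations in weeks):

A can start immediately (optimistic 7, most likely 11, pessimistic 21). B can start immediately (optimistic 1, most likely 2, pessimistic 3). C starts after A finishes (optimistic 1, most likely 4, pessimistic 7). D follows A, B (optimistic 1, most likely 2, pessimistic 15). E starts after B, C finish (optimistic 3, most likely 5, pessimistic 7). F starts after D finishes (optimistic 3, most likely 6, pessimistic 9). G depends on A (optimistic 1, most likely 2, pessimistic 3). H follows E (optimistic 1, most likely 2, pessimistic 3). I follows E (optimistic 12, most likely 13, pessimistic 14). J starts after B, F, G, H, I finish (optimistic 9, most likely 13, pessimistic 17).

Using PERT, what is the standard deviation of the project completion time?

te_A = (7 + 4·11 + 21)/6 = 72/6 = 12; σ²_A = ((21−7)/6)² = 5.444
te_B = (1 + 4·2 + 3)/6 = 12/6 = 2; σ²_B = ((3−1)/6)² = 0.111
te_C = (1 + 4·4 + 7)/6 = 24/6 = 4; σ²_C = ((7−1)/6)² = 1.000
te_D = (1 + 4·2 + 15)/6 = 24/6 = 4; σ²_D = ((15−1)/6)² = 5.444
te_E = (3 + 4·5 + 7)/6 = 30/6 = 5; σ²_E = ((7−3)/6)² = 0.444
te_F = (3 + 4·6 + 9)/6 = 36/6 = 6; σ²_F = ((9−3)/6)² = 1.000
te_G = (1 + 4·2 + 3)/6 = 12/6 = 2; σ²_G = ((3−1)/6)² = 0.111
te_H = (1 + 4·2 + 3)/6 = 12/6 = 2; σ²_H = ((3−1)/6)² = 0.111
te_I = (12 + 4·13 + 14)/6 = 78/6 = 13; σ²_I = ((14−12)/6)² = 0.111
te_J = (9 + 4·13 + 17)/6 = 78/6 = 13; σ²_J = ((17−9)/6)² = 1.778

Forward pass:
ES_A = 0; EF_A = 12
ES_B = 0; EF_B = 2
ES_C = 12; EF_C = 12+4 = 16
ES_D = max(EF_A=12, EF_B=2) = 12; EF_D = 12+4 = 16
ES_E = max(EF_B=2, EF_C=16) = 16; EF_E = 16+5 = 21
ES_F = 16; EF_F = 16+6 = 22
ES_G = 12; EF_G = 12+2 = 14
ES_H = 21; EF_H = 21+2 = 23
ES_I = 21; EF_I = 21+13 = 34
ES_J = max(EF_B=2, EF_F=22, EF_G=14, EF_H=23, EF_I=34) = 34; EF_J = 34+13 = 47
Expected project duration μ = 47 weeks. Critical path: A → C → E → I → J.

Variance along critical path = 5.444 + 1.000 + 0.444 + 0.111 + 1.778 = 8.778
σ = √8.778 = 2.963 weeks

2.96 weeks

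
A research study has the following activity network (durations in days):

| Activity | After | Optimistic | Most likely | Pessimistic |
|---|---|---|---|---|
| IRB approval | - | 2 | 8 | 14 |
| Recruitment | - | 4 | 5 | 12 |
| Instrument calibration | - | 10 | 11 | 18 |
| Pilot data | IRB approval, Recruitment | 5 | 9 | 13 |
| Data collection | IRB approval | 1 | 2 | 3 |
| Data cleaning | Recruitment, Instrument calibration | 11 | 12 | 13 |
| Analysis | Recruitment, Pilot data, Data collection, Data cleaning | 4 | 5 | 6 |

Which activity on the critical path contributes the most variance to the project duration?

te_IRB approval = (2 + 4·8 + 14)/6 = 48/6 = 8; σ²_IRB approval = ((14−2)/6)² = 4.000
te_Recruitment = (4 + 4·5 + 12)/6 = 36/6 = 6; σ²_Recruitment = ((12−4)/6)² = 1.778
te_Instrument calibration = (10 + 4·11 + 18)/6 = 72/6 = 12; σ²_Instrument calibration = ((18−10)/6)² = 1.778
te_Pilot data = (5 + 4·9 + 13)/6 = 54/6 = 9; σ²_Pilot data = ((13−5)/6)² = 1.778
te_Data collection = (1 + 4·2 + 3)/6 = 12/6 = 2; σ²_Data collection = ((3−1)/6)² = 0.111
te_Data cleaning = (11 + 4·12 + 13)/6 = 72/6 = 12; σ²_Data cleaning = ((13−11)/6)² = 0.111
te_Analysis = (4 + 4·5 + 6)/6 = 30/6 = 5; σ²_Analysis = ((6−4)/6)² = 0.111

Forward pass:
ES_IRB approval = 0; EF_IRB approval = 8
ES_Recruitment = 0; EF_Recruitment = 6
ES_Instrument calibration = 0; EF_Instrument calibration = 12
ES_Pilot data = max(EF_IRB approval=8, EF_Recruitment=6) = 8; EF_Pilot data = 8+9 = 17
ES_Data collection = 8; EF_Data collection = 8+2 = 10
ES_Data cleaning = max(EF_Recruitment=6, EF_Instrument calibration=12) = 12; EF_Data cleaning = 12+12 = 24
ES_Analysis = max(EF_Recruitment=6, EF_Pilot data=17, EF_Data collection=10, EF_Data cleaning=24) = 24; EF_Analysis = 24+5 = 29
Expected project duration μ = 29 days. Critical path: Instrument calibration → Data cleaning → Analysis.

Variances on critical path: σ²_Instrument calibration=1.778, σ²_Data cleaning=0.111, σ²_Analysis=0.111.
Largest is σ²_Instrument calibration = 1.778.

Instrument calibration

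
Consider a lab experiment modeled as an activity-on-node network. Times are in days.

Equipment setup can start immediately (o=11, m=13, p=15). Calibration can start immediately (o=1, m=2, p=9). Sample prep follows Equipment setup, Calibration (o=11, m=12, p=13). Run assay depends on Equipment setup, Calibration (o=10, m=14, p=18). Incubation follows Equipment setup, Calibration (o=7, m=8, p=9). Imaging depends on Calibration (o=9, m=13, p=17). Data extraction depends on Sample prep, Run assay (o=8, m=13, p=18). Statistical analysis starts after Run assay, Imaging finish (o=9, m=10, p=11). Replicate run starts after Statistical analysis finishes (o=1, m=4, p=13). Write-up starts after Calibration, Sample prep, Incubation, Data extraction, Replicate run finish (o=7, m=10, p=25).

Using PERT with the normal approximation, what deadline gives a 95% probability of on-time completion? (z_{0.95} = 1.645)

te_Equipment setup = (11 + 4·13 + 15)/6 = 78/6 = 13; σ²_Equipment setup = ((15−11)/6)² = 0.444
te_Calibration = (1 + 4·2 + 9)/6 = 18/6 = 3; σ²_Calibration = ((9−1)/6)² = 1.778
te_Sample prep = (11 + 4·12 + 13)/6 = 72/6 = 12; σ²_Sample prep = ((13−11)/6)² = 0.111
te_Run assay = (10 + 4·14 + 18)/6 = 84/6 = 14; σ²_Run assay = ((18−10)/6)² = 1.778
te_Incubation = (7 + 4·8 + 9)/6 = 48/6 = 8; σ²_Incubation = ((9−7)/6)² = 0.111
te_Imaging = (9 + 4·13 + 17)/6 = 78/6 = 13; σ²_Imaging = ((17−9)/6)² = 1.778
te_Data extraction = (8 + 4·13 + 18)/6 = 78/6 = 13; σ²_Data extraction = ((18−8)/6)² = 2.778
te_Statistical analysis = (9 + 4·10 + 11)/6 = 60/6 = 10; σ²_Statistical analysis = ((11−9)/6)² = 0.111
te_Replicate run = (1 + 4·4 + 13)/6 = 30/6 = 5; σ²_Replicate run = ((13−1)/6)² = 4.000
te_Write-up = (7 + 4·10 + 25)/6 = 72/6 = 12; σ²_Write-up = ((25−7)/6)² = 9.000

Forward pass:
ES_Equipment setup = 0; EF_Equipment setup = 13
ES_Calibration = 0; EF_Calibration = 3
ES_Sample prep = max(EF_Equipment setup=13, EF_Calibration=3) = 13; EF_Sample prep = 13+12 = 25
ES_Run assay = max(EF_Equipment setup=13, EF_Calibration=3) = 13; EF_Run assay = 13+14 = 27
ES_Incubation = max(EF_Equipment setup=13, EF_Calibration=3) = 13; EF_Incubation = 13+8 = 21
ES_Imaging = 3; EF_Imaging = 3+13 = 16
ES_Data extraction = max(EF_Sample prep=25, EF_Run assay=27) = 27; EF_Data extraction = 27+13 = 40
ES_Statistical analysis = max(EF_Run assay=27, EF_Imaging=16) = 27; EF_Statistical analysis = 27+10 = 37
ES_Replicate run = 37; EF_Replicate run = 37+5 = 42
ES_Write-up = max(EF_Calibration=3, EF_Sample prep=25, EF_Incubation=21, EF_Data extraction=40, EF_Replicate run=42) = 42; EF_Write-up = 42+12 = 54
Expected project duration μ = 54 days. Critical path: Equipment setup → Run assay → Statistical analysis → Replicate run → Write-up.

Variance along critical path = 0.444 + 1.778 + 0.111 + 4.000 + 9.000 = 15.333; σ = 3.916 days.
D = μ + z·σ = 54 + 1.645·3.916 = 60.4 days

60.4 days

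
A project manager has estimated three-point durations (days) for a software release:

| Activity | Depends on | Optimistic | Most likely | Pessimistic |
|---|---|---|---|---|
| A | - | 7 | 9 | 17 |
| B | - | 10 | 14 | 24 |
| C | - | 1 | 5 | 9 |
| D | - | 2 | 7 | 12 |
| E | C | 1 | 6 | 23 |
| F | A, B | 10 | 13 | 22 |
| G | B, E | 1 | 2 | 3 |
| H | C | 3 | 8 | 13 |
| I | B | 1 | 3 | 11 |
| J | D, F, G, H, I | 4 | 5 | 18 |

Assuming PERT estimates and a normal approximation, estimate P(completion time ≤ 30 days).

0.060

te_A = (7 + 4·9 + 17)/6 = 60/6 = 10; σ²_A = ((17−7)/6)² = 2.778
te_B = (10 + 4·14 + 24)/6 = 90/6 = 15; σ²_B = ((24−10)/6)² = 5.444
te_C = (1 + 4·5 + 9)/6 = 30/6 = 5; σ²_C = ((9−1)/6)² = 1.778
te_D = (2 + 4·7 + 12)/6 = 42/6 = 7; σ²_D = ((12−2)/6)² = 2.778
te_E = (1 + 4·6 + 23)/6 = 48/6 = 8; σ²_E = ((23−1)/6)² = 13.444
te_F = (10 + 4·13 + 22)/6 = 84/6 = 14; σ²_F = ((22−10)/6)² = 4.000
te_G = (1 + 4·2 + 3)/6 = 12/6 = 2; σ²_G = ((3−1)/6)² = 0.111
te_H = (3 + 4·8 + 13)/6 = 48/6 = 8; σ²_H = ((13−3)/6)² = 2.778
te_I = (1 + 4·3 + 11)/6 = 24/6 = 4; σ²_I = ((11−1)/6)² = 2.778
te_J = (4 + 4·5 + 18)/6 = 42/6 = 7; σ²_J = ((18−4)/6)² = 5.444

Forward pass:
ES_A = 0; EF_A = 10
ES_B = 0; EF_B = 15
ES_C = 0; EF_C = 5
ES_D = 0; EF_D = 7
ES_E = 5; EF_E = 5+8 = 13
ES_F = max(EF_A=10, EF_B=15) = 15; EF_F = 15+14 = 29
ES_G = max(EF_B=15, EF_E=13) = 15; EF_G = 15+2 = 17
ES_H = 5; EF_H = 5+8 = 13
ES_I = 15; EF_I = 15+4 = 19
ES_J = max(EF_D=7, EF_F=29, EF_G=17, EF_H=13, EF_I=19) = 29; EF_J = 29+7 = 36
Expected project duration μ = 36 days. Critical path: B → F → J.

Variance along critical path = 5.444 + 4.000 + 5.444 = 14.889; σ = √14.889 = 3.859 days.
Z = (30 − 36) / 3.859 = -1.555
P(T ≤ 30) = Φ(-1.555) ≈ 0.060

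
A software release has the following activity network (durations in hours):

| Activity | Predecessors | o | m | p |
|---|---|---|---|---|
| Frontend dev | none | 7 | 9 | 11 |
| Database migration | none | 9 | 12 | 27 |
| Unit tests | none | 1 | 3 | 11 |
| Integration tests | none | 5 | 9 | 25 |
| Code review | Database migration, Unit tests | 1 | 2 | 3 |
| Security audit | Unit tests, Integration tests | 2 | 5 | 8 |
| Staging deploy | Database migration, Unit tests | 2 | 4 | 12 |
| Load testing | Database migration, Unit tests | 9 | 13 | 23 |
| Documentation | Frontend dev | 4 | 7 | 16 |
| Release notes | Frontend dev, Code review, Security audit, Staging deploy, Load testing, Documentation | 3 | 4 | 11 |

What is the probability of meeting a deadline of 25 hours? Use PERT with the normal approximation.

te_Frontend dev = (7 + 4·9 + 11)/6 = 54/6 = 9; σ²_Frontend dev = ((11−7)/6)² = 0.444
te_Database migration = (9 + 4·12 + 27)/6 = 84/6 = 14; σ²_Database migration = ((27−9)/6)² = 9.000
te_Unit tests = (1 + 4·3 + 11)/6 = 24/6 = 4; σ²_Unit tests = ((11−1)/6)² = 2.778
te_Integration tests = (5 + 4·9 + 25)/6 = 66/6 = 11; σ²_Integration tests = ((25−5)/6)² = 11.111
te_Code review = (1 + 4·2 + 3)/6 = 12/6 = 2; σ²_Code review = ((3−1)/6)² = 0.111
te_Security audit = (2 + 4·5 + 8)/6 = 30/6 = 5; σ²_Security audit = ((8−2)/6)² = 1.000
te_Staging deploy = (2 + 4·4 + 12)/6 = 30/6 = 5; σ²_Staging deploy = ((12−2)/6)² = 2.778
te_Load testing = (9 + 4·13 + 23)/6 = 84/6 = 14; σ²_Load testing = ((23−9)/6)² = 5.444
te_Documentation = (4 + 4·7 + 16)/6 = 48/6 = 8; σ²_Documentation = ((16−4)/6)² = 4.000
te_Release notes = (3 + 4·4 + 11)/6 = 30/6 = 5; σ²_Release notes = ((11−3)/6)² = 1.778

Forward pass:
ES_Frontend dev = 0; EF_Frontend dev = 9
ES_Database migration = 0; EF_Database migration = 14
ES_Unit tests = 0; EF_Unit tests = 4
ES_Integration tests = 0; EF_Integration tests = 11
ES_Code review = max(EF_Database migration=14, EF_Unit tests=4) = 14; EF_Code review = 14+2 = 16
ES_Security audit = max(EF_Unit tests=4, EF_Integration tests=11) = 11; EF_Security audit = 11+5 = 16
ES_Staging deploy = max(EF_Database migration=14, EF_Unit tests=4) = 14; EF_Staging deploy = 14+5 = 19
ES_Load testing = max(EF_Database migration=14, EF_Unit tests=4) = 14; EF_Load testing = 14+14 = 28
ES_Documentation = 9; EF_Documentation = 9+8 = 17
ES_Release notes = max(EF_Frontend dev=9, EF_Code review=16, EF_Security audit=16, EF_Staging deploy=19, EF_Load testing=28, EF_Documentation=17) = 28; EF_Release notes = 28+5 = 33
Expected project duration μ = 33 hours. Critical path: Database migration → Load testing → Release notes.

Variance along critical path = 9.000 + 5.444 + 1.778 = 16.222; σ = √16.222 = 4.028 hours.
Z = (25 − 33) / 4.028 = -1.986
P(T ≤ 25) = Φ(-1.986) ≈ 0.024

0.024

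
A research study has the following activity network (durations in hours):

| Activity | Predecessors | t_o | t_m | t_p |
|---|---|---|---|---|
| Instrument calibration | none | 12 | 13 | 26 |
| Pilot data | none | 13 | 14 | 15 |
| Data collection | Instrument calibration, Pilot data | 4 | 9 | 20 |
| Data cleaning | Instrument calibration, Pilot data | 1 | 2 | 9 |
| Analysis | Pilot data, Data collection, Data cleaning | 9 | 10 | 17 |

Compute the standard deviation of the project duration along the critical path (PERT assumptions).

3.79 hours

te_Instrument calibration = (12 + 4·13 + 26)/6 = 90/6 = 15; σ²_Instrument calibration = ((26−12)/6)² = 5.444
te_Pilot data = (13 + 4·14 + 15)/6 = 84/6 = 14; σ²_Pilot data = ((15−13)/6)² = 0.111
te_Data collection = (4 + 4·9 + 20)/6 = 60/6 = 10; σ²_Data collection = ((20−4)/6)² = 7.111
te_Data cleaning = (1 + 4·2 + 9)/6 = 18/6 = 3; σ²_Data cleaning = ((9−1)/6)² = 1.778
te_Analysis = (9 + 4·10 + 17)/6 = 66/6 = 11; σ²_Analysis = ((17−9)/6)² = 1.778

Forward pass:
ES_Instrument calibration = 0; EF_Instrument calibration = 15
ES_Pilot data = 0; EF_Pilot data = 14
ES_Data collection = max(EF_Instrument calibration=15, EF_Pilot data=14) = 15; EF_Data collection = 15+10 = 25
ES_Data cleaning = max(EF_Instrument calibration=15, EF_Pilot data=14) = 15; EF_Data cleaning = 15+3 = 18
ES_Analysis = max(EF_Pilot data=14, EF_Data collection=25, EF_Data cleaning=18) = 25; EF_Analysis = 25+11 = 36
Expected project duration μ = 36 hours. Critical path: Instrument calibration → Data collection → Analysis.

Variance along critical path = 5.444 + 7.111 + 1.778 = 14.333
σ = √14.333 = 3.786 hours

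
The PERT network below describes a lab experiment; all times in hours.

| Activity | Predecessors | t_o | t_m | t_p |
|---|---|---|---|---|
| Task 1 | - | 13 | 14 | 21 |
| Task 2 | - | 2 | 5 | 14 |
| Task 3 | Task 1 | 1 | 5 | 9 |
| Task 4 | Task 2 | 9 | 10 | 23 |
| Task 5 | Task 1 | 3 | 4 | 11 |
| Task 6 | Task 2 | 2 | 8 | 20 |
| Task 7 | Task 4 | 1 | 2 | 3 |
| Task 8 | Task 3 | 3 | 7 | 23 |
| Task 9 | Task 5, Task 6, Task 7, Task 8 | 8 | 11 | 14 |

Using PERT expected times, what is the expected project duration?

te_Task 1 = (13 + 4·14 + 21)/6 = 90/6 = 15
te_Task 2 = (2 + 4·5 + 14)/6 = 36/6 = 6
te_Task 3 = (1 + 4·5 + 9)/6 = 30/6 = 5
te_Task 4 = (9 + 4·10 + 23)/6 = 72/6 = 12
te_Task 5 = (3 + 4·4 + 11)/6 = 30/6 = 5
te_Task 6 = (2 + 4·8 + 20)/6 = 54/6 = 9
te_Task 7 = (1 + 4·2 + 3)/6 = 12/6 = 2
te_Task 8 = (3 + 4·7 + 23)/6 = 54/6 = 9
te_Task 9 = (8 + 4·11 + 14)/6 = 66/6 = 11

Forward pass:
ES_Task 1 = 0; EF_Task 1 = 15
ES_Task 2 = 0; EF_Task 2 = 6
ES_Task 3 = 15; EF_Task 3 = 15+5 = 20
ES_Task 4 = 6; EF_Task 4 = 6+12 = 18
ES_Task 5 = 15; EF_Task 5 = 15+5 = 20
ES_Task 6 = 6; EF_Task 6 = 6+9 = 15
ES_Task 7 = 18; EF_Task 7 = 18+2 = 20
ES_Task 8 = 20; EF_Task 8 = 20+9 = 29
ES_Task 9 = max(EF_Task 5=20, EF_Task 6=15, EF_Task 7=20, EF_Task 8=29) = 29; EF_Task 9 = 29+11 = 40
Expected project duration μ = 40 hours. Critical path: Task 1 → Task 3 → Task 8 → Task 9.

40 hours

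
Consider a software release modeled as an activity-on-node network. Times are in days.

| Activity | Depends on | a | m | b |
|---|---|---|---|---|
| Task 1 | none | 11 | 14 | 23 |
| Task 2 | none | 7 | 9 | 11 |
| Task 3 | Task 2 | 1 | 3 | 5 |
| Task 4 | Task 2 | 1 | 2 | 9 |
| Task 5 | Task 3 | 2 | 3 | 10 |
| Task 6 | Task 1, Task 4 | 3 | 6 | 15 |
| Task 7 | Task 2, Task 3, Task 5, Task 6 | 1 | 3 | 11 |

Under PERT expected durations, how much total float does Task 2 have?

3 days

te_Task 1 = (11 + 4·14 + 23)/6 = 90/6 = 15
te_Task 2 = (7 + 4·9 + 11)/6 = 54/6 = 9
te_Task 3 = (1 + 4·3 + 5)/6 = 18/6 = 3
te_Task 4 = (1 + 4·2 + 9)/6 = 18/6 = 3
te_Task 5 = (2 + 4·3 + 10)/6 = 24/6 = 4
te_Task 6 = (3 + 4·6 + 15)/6 = 42/6 = 7
te_Task 7 = (1 + 4·3 + 11)/6 = 24/6 = 4

Forward pass:
ES_Task 1 = 0; EF_Task 1 = 15
ES_Task 2 = 0; EF_Task 2 = 9
ES_Task 3 = 9; EF_Task 3 = 9+3 = 12
ES_Task 4 = 9; EF_Task 4 = 9+3 = 12
ES_Task 5 = 12; EF_Task 5 = 12+4 = 16
ES_Task 6 = max(EF_Task 1=15, EF_Task 4=12) = 15; EF_Task 6 = 15+7 = 22
ES_Task 7 = max(EF_Task 2=9, EF_Task 3=12, EF_Task 5=16, EF_Task 6=22) = 22; EF_Task 7 = 22+4 = 26
Expected project duration μ = 26 days. Critical path: Task 1 → Task 6 → Task 7.

Backward pass:
LF_Task 7 = 26; LS_Task 7 = 26−4 = 22
LF_Task 6 = LS_Task 7 = 22; LS_Task 6 = 22−7 = 15
LF_Task 5 = LS_Task 7 = 22; LS_Task 5 = 22−4 = 18
LF_Task 4 = LS_Task 6 = 15; LS_Task 4 = 15−3 = 12
LF_Task 3 = min(LS_Task 5=18, LS_Task 7=22) = 18; LS_Task 3 = 18−3 = 15
LF_Task 2 = min(LS_Task 3=15, LS_Task 4=12, LS_Task 7=22) = 12; LS_Task 2 = 12−9 = 3
LF_Task 1 = LS_Task 6 = 15; LS_Task 1 = 15−15 = 0
Slack_Task 2 = LS_Task 2 − ES_Task 2 = 3 − 0 = 3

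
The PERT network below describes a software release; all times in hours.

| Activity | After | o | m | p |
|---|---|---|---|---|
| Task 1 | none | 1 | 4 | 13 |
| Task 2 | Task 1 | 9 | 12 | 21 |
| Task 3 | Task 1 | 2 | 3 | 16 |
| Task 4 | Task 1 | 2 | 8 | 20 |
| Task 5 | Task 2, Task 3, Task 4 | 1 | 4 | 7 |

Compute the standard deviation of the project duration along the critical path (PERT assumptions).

te_Task 1 = (1 + 4·4 + 13)/6 = 30/6 = 5; σ²_Task 1 = ((13−1)/6)² = 4.000
te_Task 2 = (9 + 4·12 + 21)/6 = 78/6 = 13; σ²_Task 2 = ((21−9)/6)² = 4.000
te_Task 3 = (2 + 4·3 + 16)/6 = 30/6 = 5; σ²_Task 3 = ((16−2)/6)² = 5.444
te_Task 4 = (2 + 4·8 + 20)/6 = 54/6 = 9; σ²_Task 4 = ((20−2)/6)² = 9.000
te_Task 5 = (1 + 4·4 + 7)/6 = 24/6 = 4; σ²_Task 5 = ((7−1)/6)² = 1.000

Forward pass:
ES_Task 1 = 0; EF_Task 1 = 5
ES_Task 2 = 5; EF_Task 2 = 5+13 = 18
ES_Task 3 = 5; EF_Task 3 = 5+5 = 10
ES_Task 4 = 5; EF_Task 4 = 5+9 = 14
ES_Task 5 = max(EF_Task 2=18, EF_Task 3=10, EF_Task 4=14) = 18; EF_Task 5 = 18+4 = 22
Expected project duration μ = 22 hours. Critical path: Task 1 → Task 2 → Task 5.

Variance along critical path = 4.000 + 4.000 + 1.000 = 9.000
σ = √9.000 = 3.000 hours

3.00 hours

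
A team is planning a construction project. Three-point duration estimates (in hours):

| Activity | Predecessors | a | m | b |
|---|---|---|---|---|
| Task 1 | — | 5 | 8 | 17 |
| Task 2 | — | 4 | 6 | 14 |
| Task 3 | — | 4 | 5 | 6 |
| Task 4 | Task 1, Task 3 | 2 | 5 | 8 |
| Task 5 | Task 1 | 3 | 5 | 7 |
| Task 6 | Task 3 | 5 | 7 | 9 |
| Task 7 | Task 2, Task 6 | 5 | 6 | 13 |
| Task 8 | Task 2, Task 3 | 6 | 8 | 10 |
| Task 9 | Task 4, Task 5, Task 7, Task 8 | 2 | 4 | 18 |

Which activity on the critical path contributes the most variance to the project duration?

Task 9

te_Task 1 = (5 + 4·8 + 17)/6 = 54/6 = 9; σ²_Task 1 = ((17−5)/6)² = 4.000
te_Task 2 = (4 + 4·6 + 14)/6 = 42/6 = 7; σ²_Task 2 = ((14−4)/6)² = 2.778
te_Task 3 = (4 + 4·5 + 6)/6 = 30/6 = 5; σ²_Task 3 = ((6−4)/6)² = 0.111
te_Task 4 = (2 + 4·5 + 8)/6 = 30/6 = 5; σ²_Task 4 = ((8−2)/6)² = 1.000
te_Task 5 = (3 + 4·5 + 7)/6 = 30/6 = 5; σ²_Task 5 = ((7−3)/6)² = 0.444
te_Task 6 = (5 + 4·7 + 9)/6 = 42/6 = 7; σ²_Task 6 = ((9−5)/6)² = 0.444
te_Task 7 = (5 + 4·6 + 13)/6 = 42/6 = 7; σ²_Task 7 = ((13−5)/6)² = 1.778
te_Task 8 = (6 + 4·8 + 10)/6 = 48/6 = 8; σ²_Task 8 = ((10−6)/6)² = 0.444
te_Task 9 = (2 + 4·4 + 18)/6 = 36/6 = 6; σ²_Task 9 = ((18−2)/6)² = 7.111

Forward pass:
ES_Task 1 = 0; EF_Task 1 = 9
ES_Task 2 = 0; EF_Task 2 = 7
ES_Task 3 = 0; EF_Task 3 = 5
ES_Task 4 = max(EF_Task 1=9, EF_Task 3=5) = 9; EF_Task 4 = 9+5 = 14
ES_Task 5 = 9; EF_Task 5 = 9+5 = 14
ES_Task 6 = 5; EF_Task 6 = 5+7 = 12
ES_Task 7 = max(EF_Task 2=7, EF_Task 6=12) = 12; EF_Task 7 = 12+7 = 19
ES_Task 8 = max(EF_Task 2=7, EF_Task 3=5) = 7; EF_Task 8 = 7+8 = 15
ES_Task 9 = max(EF_Task 4=14, EF_Task 5=14, EF_Task 7=19, EF_Task 8=15) = 19; EF_Task 9 = 19+6 = 25
Expected project duration μ = 25 hours. Critical path: Task 3 → Task 6 → Task 7 → Task 9.

Variances on critical path: σ²_Task 3=0.111, σ²_Task 6=0.444, σ²_Task 7=1.778, σ²_Task 9=7.111.
Largest is σ²_Task 9 = 7.111.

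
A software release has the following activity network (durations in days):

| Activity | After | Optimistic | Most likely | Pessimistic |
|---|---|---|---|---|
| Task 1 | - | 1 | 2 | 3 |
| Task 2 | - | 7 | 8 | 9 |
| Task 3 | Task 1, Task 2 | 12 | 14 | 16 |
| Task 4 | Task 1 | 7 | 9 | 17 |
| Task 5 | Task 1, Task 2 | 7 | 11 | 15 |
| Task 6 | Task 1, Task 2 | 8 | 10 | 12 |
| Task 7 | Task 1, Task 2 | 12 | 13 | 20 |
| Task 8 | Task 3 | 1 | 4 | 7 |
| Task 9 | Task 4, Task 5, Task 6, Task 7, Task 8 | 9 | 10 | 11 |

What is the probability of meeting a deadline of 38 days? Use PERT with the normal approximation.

te_Task 1 = (1 + 4·2 + 3)/6 = 12/6 = 2; σ²_Task 1 = ((3−1)/6)² = 0.111
te_Task 2 = (7 + 4·8 + 9)/6 = 48/6 = 8; σ²_Task 2 = ((9−7)/6)² = 0.111
te_Task 3 = (12 + 4·14 + 16)/6 = 84/6 = 14; σ²_Task 3 = ((16−12)/6)² = 0.444
te_Task 4 = (7 + 4·9 + 17)/6 = 60/6 = 10; σ²_Task 4 = ((17−7)/6)² = 2.778
te_Task 5 = (7 + 4·11 + 15)/6 = 66/6 = 11; σ²_Task 5 = ((15−7)/6)² = 1.778
te_Task 6 = (8 + 4·10 + 12)/6 = 60/6 = 10; σ²_Task 6 = ((12−8)/6)² = 0.444
te_Task 7 = (12 + 4·13 + 20)/6 = 84/6 = 14; σ²_Task 7 = ((20−12)/6)² = 1.778
te_Task 8 = (1 + 4·4 + 7)/6 = 24/6 = 4; σ²_Task 8 = ((7−1)/6)² = 1.000
te_Task 9 = (9 + 4·10 + 11)/6 = 60/6 = 10; σ²_Task 9 = ((11−9)/6)² = 0.111

Forward pass:
ES_Task 1 = 0; EF_Task 1 = 2
ES_Task 2 = 0; EF_Task 2 = 8
ES_Task 3 = max(EF_Task 1=2, EF_Task 2=8) = 8; EF_Task 3 = 8+14 = 22
ES_Task 4 = 2; EF_Task 4 = 2+10 = 12
ES_Task 5 = max(EF_Task 1=2, EF_Task 2=8) = 8; EF_Task 5 = 8+11 = 19
ES_Task 6 = max(EF_Task 1=2, EF_Task 2=8) = 8; EF_Task 6 = 8+10 = 18
ES_Task 7 = max(EF_Task 1=2, EF_Task 2=8) = 8; EF_Task 7 = 8+14 = 22
ES_Task 8 = 22; EF_Task 8 = 22+4 = 26
ES_Task 9 = max(EF_Task 4=12, EF_Task 5=19, EF_Task 6=18, EF_Task 7=22, EF_Task 8=26) = 26; EF_Task 9 = 26+10 = 36
Expected project duration μ = 36 days. Critical path: Task 2 → Task 3 → Task 8 → Task 9.

Variance along critical path = 0.111 + 0.444 + 1.000 + 0.111 = 1.667; σ = √1.667 = 1.291 days.
Z = (38 − 36) / 1.291 = 1.549
P(T ≤ 38) = Φ(1.549) ≈ 0.939

0.939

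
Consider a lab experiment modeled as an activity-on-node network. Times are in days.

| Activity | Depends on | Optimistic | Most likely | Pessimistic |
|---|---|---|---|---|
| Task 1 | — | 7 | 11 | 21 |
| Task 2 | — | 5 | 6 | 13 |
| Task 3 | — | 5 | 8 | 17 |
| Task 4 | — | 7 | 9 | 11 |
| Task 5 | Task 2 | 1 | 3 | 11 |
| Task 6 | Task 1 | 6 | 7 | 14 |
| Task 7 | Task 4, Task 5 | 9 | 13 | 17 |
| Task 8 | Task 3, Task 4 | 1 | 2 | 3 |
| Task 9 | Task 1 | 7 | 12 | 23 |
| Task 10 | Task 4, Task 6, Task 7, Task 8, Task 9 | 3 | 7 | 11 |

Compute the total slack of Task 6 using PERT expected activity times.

5 days

te_Task 1 = (7 + 4·11 + 21)/6 = 72/6 = 12
te_Task 2 = (5 + 4·6 + 13)/6 = 42/6 = 7
te_Task 3 = (5 + 4·8 + 17)/6 = 54/6 = 9
te_Task 4 = (7 + 4·9 + 11)/6 = 54/6 = 9
te_Task 5 = (1 + 4·3 + 11)/6 = 24/6 = 4
te_Task 6 = (6 + 4·7 + 14)/6 = 48/6 = 8
te_Task 7 = (9 + 4·13 + 17)/6 = 78/6 = 13
te_Task 8 = (1 + 4·2 + 3)/6 = 12/6 = 2
te_Task 9 = (7 + 4·12 + 23)/6 = 78/6 = 13
te_Task 10 = (3 + 4·7 + 11)/6 = 42/6 = 7

Forward pass:
ES_Task 1 = 0; EF_Task 1 = 12
ES_Task 2 = 0; EF_Task 2 = 7
ES_Task 3 = 0; EF_Task 3 = 9
ES_Task 4 = 0; EF_Task 4 = 9
ES_Task 5 = 7; EF_Task 5 = 7+4 = 11
ES_Task 6 = 12; EF_Task 6 = 12+8 = 20
ES_Task 7 = max(EF_Task 4=9, EF_Task 5=11) = 11; EF_Task 7 = 11+13 = 24
ES_Task 8 = max(EF_Task 3=9, EF_Task 4=9) = 9; EF_Task 8 = 9+2 = 11
ES_Task 9 = 12; EF_Task 9 = 12+13 = 25
ES_Task 10 = max(EF_Task 4=9, EF_Task 6=20, EF_Task 7=24, EF_Task 8=11, EF_Task 9=25) = 25; EF_Task 10 = 25+7 = 32
Expected project duration μ = 32 days. Critical path: Task 1 → Task 9 → Task 10.

Backward pass:
LF_Task 10 = 32; LS_Task 10 = 32−7 = 25
LF_Task 9 = LS_Task 10 = 25; LS_Task 9 = 25−13 = 12
LF_Task 8 = LS_Task 10 = 25; LS_Task 8 = 25−2 = 23
LF_Task 7 = LS_Task 10 = 25; LS_Task 7 = 25−13 = 12
LF_Task 6 = LS_Task 10 = 25; LS_Task 6 = 25−8 = 17
LF_Task 5 = LS_Task 7 = 12; LS_Task 5 = 12−4 = 8
LF_Task 4 = min(LS_Task 7=12, LS_Task 8=23, LS_Task 10=25) = 12; LS_Task 4 = 12−9 = 3
LF_Task 3 = LS_Task 8 = 23; LS_Task 3 = 23−9 = 14
LF_Task 2 = LS_Task 5 = 8; LS_Task 2 = 8−7 = 1
LF_Task 1 = min(LS_Task 6=17, LS_Task 9=12) = 12; LS_Task 1 = 12−12 = 0
Slack_Task 6 = LS_Task 6 − ES_Task 6 = 17 − 12 = 5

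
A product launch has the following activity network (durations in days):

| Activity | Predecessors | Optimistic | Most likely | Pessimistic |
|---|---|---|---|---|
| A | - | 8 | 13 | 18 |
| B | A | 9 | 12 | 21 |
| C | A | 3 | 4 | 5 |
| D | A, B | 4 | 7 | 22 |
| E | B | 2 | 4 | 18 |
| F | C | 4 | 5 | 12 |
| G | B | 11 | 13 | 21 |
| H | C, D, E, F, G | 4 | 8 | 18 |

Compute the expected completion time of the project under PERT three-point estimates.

te_A = (8 + 4·13 + 18)/6 = 78/6 = 13
te_B = (9 + 4·12 + 21)/6 = 78/6 = 13
te_C = (3 + 4·4 + 5)/6 = 24/6 = 4
te_D = (4 + 4·7 + 22)/6 = 54/6 = 9
te_E = (2 + 4·4 + 18)/6 = 36/6 = 6
te_F = (4 + 4·5 + 12)/6 = 36/6 = 6
te_G = (11 + 4·13 + 21)/6 = 84/6 = 14
te_H = (4 + 4·8 + 18)/6 = 54/6 = 9

Forward pass:
ES_A = 0; EF_A = 13
ES_B = 13; EF_B = 13+13 = 26
ES_C = 13; EF_C = 13+4 = 17
ES_D = max(EF_A=13, EF_B=26) = 26; EF_D = 26+9 = 35
ES_E = 26; EF_E = 26+6 = 32
ES_F = 17; EF_F = 17+6 = 23
ES_G = 26; EF_G = 26+14 = 40
ES_H = max(EF_C=17, EF_D=35, EF_E=32, EF_F=23, EF_G=40) = 40; EF_H = 40+9 = 49
Expected project duration μ = 49 days. Critical path: A → B → G → H.

49 days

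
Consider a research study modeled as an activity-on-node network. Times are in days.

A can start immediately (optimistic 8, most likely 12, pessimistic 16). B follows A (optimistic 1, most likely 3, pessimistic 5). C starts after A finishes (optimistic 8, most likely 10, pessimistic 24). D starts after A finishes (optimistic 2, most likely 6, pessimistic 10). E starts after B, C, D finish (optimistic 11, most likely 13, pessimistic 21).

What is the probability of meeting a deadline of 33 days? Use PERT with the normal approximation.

te_A = (8 + 4·12 + 16)/6 = 72/6 = 12; σ²_A = ((16−8)/6)² = 1.778
te_B = (1 + 4·3 + 5)/6 = 18/6 = 3; σ²_B = ((5−1)/6)² = 0.444
te_C = (8 + 4·10 + 24)/6 = 72/6 = 12; σ²_C = ((24−8)/6)² = 7.111
te_D = (2 + 4·6 + 10)/6 = 36/6 = 6; σ²_D = ((10−2)/6)² = 1.778
te_E = (11 + 4·13 + 21)/6 = 84/6 = 14; σ²_E = ((21−11)/6)² = 2.778

Forward pass:
ES_A = 0; EF_A = 12
ES_B = 12; EF_B = 12+3 = 15
ES_C = 12; EF_C = 12+12 = 24
ES_D = 12; EF_D = 12+6 = 18
ES_E = max(EF_B=15, EF_C=24, EF_D=18) = 24; EF_E = 24+14 = 38
Expected project duration μ = 38 days. Critical path: A → C → E.

Variance along critical path = 1.778 + 7.111 + 2.778 = 11.667; σ = √11.667 = 3.416 days.
Z = (33 − 38) / 3.416 = -1.464
P(T ≤ 33) = Φ(-1.464) ≈ 0.072

0.072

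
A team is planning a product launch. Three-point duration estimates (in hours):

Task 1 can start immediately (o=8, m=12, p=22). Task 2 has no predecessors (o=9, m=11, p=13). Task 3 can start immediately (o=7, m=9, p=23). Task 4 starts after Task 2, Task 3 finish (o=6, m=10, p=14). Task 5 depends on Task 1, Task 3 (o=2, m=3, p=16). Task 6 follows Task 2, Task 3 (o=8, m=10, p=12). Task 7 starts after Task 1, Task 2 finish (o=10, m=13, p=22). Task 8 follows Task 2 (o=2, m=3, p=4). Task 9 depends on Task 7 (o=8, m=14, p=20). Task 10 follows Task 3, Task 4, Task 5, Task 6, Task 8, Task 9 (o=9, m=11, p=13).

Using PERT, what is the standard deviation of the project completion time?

te_Task 1 = (8 + 4·12 + 22)/6 = 78/6 = 13; σ²_Task 1 = ((22−8)/6)² = 5.444
te_Task 2 = (9 + 4·11 + 13)/6 = 66/6 = 11; σ²_Task 2 = ((13−9)/6)² = 0.444
te_Task 3 = (7 + 4·9 + 23)/6 = 66/6 = 11; σ²_Task 3 = ((23−7)/6)² = 7.111
te_Task 4 = (6 + 4·10 + 14)/6 = 60/6 = 10; σ²_Task 4 = ((14−6)/6)² = 1.778
te_Task 5 = (2 + 4·3 + 16)/6 = 30/6 = 5; σ²_Task 5 = ((16−2)/6)² = 5.444
te_Task 6 = (8 + 4·10 + 12)/6 = 60/6 = 10; σ²_Task 6 = ((12−8)/6)² = 0.444
te_Task 7 = (10 + 4·13 + 22)/6 = 84/6 = 14; σ²_Task 7 = ((22−10)/6)² = 4.000
te_Task 8 = (2 + 4·3 + 4)/6 = 18/6 = 3; σ²_Task 8 = ((4−2)/6)² = 0.111
te_Task 9 = (8 + 4·14 + 20)/6 = 84/6 = 14; σ²_Task 9 = ((20−8)/6)² = 4.000
te_Task 10 = (9 + 4·11 + 13)/6 = 66/6 = 11; σ²_Task 10 = ((13−9)/6)² = 0.444

Forward pass:
ES_Task 1 = 0; EF_Task 1 = 13
ES_Task 2 = 0; EF_Task 2 = 11
ES_Task 3 = 0; EF_Task 3 = 11
ES_Task 4 = max(EF_Task 2=11, EF_Task 3=11) = 11; EF_Task 4 = 11+10 = 21
ES_Task 5 = max(EF_Task 1=13, EF_Task 3=11) = 13; EF_Task 5 = 13+5 = 18
ES_Task 6 = max(EF_Task 2=11, EF_Task 3=11) = 11; EF_Task 6 = 11+10 = 21
ES_Task 7 = max(EF_Task 1=13, EF_Task 2=11) = 13; EF_Task 7 = 13+14 = 27
ES_Task 8 = 11; EF_Task 8 = 11+3 = 14
ES_Task 9 = 27; EF_Task 9 = 27+14 = 41
ES_Task 10 = max(EF_Task 3=11, EF_Task 4=21, EF_Task 5=18, EF_Task 6=21, EF_Task 8=14, EF_Task 9=41) = 41; EF_Task 10 = 41+11 = 52
Expected project duration μ = 52 hours. Critical path: Task 1 → Task 7 → Task 9 → Task 10.

Variance along critical path = 5.444 + 4.000 + 4.000 + 0.444 = 13.889
σ = √13.889 = 3.727 hours

3.73 hours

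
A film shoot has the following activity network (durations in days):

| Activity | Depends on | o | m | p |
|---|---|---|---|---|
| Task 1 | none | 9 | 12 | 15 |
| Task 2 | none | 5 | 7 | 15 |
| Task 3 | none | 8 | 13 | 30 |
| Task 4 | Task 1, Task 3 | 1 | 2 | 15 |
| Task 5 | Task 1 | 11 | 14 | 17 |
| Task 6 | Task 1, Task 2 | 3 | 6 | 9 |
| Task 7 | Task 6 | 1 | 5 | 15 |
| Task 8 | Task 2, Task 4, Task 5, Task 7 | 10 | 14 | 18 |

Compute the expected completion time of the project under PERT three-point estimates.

40 days

te_Task 1 = (9 + 4·12 + 15)/6 = 72/6 = 12
te_Task 2 = (5 + 4·7 + 15)/6 = 48/6 = 8
te_Task 3 = (8 + 4·13 + 30)/6 = 90/6 = 15
te_Task 4 = (1 + 4·2 + 15)/6 = 24/6 = 4
te_Task 5 = (11 + 4·14 + 17)/6 = 84/6 = 14
te_Task 6 = (3 + 4·6 + 9)/6 = 36/6 = 6
te_Task 7 = (1 + 4·5 + 15)/6 = 36/6 = 6
te_Task 8 = (10 + 4·14 + 18)/6 = 84/6 = 14

Forward pass:
ES_Task 1 = 0; EF_Task 1 = 12
ES_Task 2 = 0; EF_Task 2 = 8
ES_Task 3 = 0; EF_Task 3 = 15
ES_Task 4 = max(EF_Task 1=12, EF_Task 3=15) = 15; EF_Task 4 = 15+4 = 19
ES_Task 5 = 12; EF_Task 5 = 12+14 = 26
ES_Task 6 = max(EF_Task 1=12, EF_Task 2=8) = 12; EF_Task 6 = 12+6 = 18
ES_Task 7 = 18; EF_Task 7 = 18+6 = 24
ES_Task 8 = max(EF_Task 2=8, EF_Task 4=19, EF_Task 5=26, EF_Task 7=24) = 26; EF_Task 8 = 26+14 = 40
Expected project duration μ = 40 days. Critical path: Task 1 → Task 5 → Task 8.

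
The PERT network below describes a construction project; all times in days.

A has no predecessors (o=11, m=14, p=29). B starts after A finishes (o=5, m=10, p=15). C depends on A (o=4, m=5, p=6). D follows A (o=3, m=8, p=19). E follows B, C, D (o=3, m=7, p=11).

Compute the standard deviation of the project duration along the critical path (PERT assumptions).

te_A = (11 + 4·14 + 29)/6 = 96/6 = 16; σ²_A = ((29−11)/6)² = 9.000
te_B = (5 + 4·10 + 15)/6 = 60/6 = 10; σ²_B = ((15−5)/6)² = 2.778
te_C = (4 + 4·5 + 6)/6 = 30/6 = 5; σ²_C = ((6−4)/6)² = 0.111
te_D = (3 + 4·8 + 19)/6 = 54/6 = 9; σ²_D = ((19−3)/6)² = 7.111
te_E = (3 + 4·7 + 11)/6 = 42/6 = 7; σ²_E = ((11−3)/6)² = 1.778

Forward pass:
ES_A = 0; EF_A = 16
ES_B = 16; EF_B = 16+10 = 26
ES_C = 16; EF_C = 16+5 = 21
ES_D = 16; EF_D = 16+9 = 25
ES_E = max(EF_B=26, EF_C=21, EF_D=25) = 26; EF_E = 26+7 = 33
Expected project duration μ = 33 days. Critical path: A → B → E.

Variance along critical path = 9.000 + 2.778 + 1.778 = 13.556
σ = √13.556 = 3.682 days

3.68 days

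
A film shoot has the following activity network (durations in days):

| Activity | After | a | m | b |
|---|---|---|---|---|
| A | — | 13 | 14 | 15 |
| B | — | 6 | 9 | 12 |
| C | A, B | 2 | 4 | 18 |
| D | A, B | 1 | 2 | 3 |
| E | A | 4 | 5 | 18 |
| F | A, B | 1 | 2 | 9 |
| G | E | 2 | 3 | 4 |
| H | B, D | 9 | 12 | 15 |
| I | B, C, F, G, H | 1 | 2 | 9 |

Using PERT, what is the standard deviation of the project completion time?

1.73 days

te_A = (13 + 4·14 + 15)/6 = 84/6 = 14; σ²_A = ((15−13)/6)² = 0.111
te_B = (6 + 4·9 + 12)/6 = 54/6 = 9; σ²_B = ((12−6)/6)² = 1.000
te_C = (2 + 4·4 + 18)/6 = 36/6 = 6; σ²_C = ((18−2)/6)² = 7.111
te_D = (1 + 4·2 + 3)/6 = 12/6 = 2; σ²_D = ((3−1)/6)² = 0.111
te_E = (4 + 4·5 + 18)/6 = 42/6 = 7; σ²_E = ((18−4)/6)² = 5.444
te_F = (1 + 4·2 + 9)/6 = 18/6 = 3; σ²_F = ((9−1)/6)² = 1.778
te_G = (2 + 4·3 + 4)/6 = 18/6 = 3; σ²_G = ((4−2)/6)² = 0.111
te_H = (9 + 4·12 + 15)/6 = 72/6 = 12; σ²_H = ((15−9)/6)² = 1.000
te_I = (1 + 4·2 + 9)/6 = 18/6 = 3; σ²_I = ((9−1)/6)² = 1.778

Forward pass:
ES_A = 0; EF_A = 14
ES_B = 0; EF_B = 9
ES_C = max(EF_A=14, EF_B=9) = 14; EF_C = 14+6 = 20
ES_D = max(EF_A=14, EF_B=9) = 14; EF_D = 14+2 = 16
ES_E = 14; EF_E = 14+7 = 21
ES_F = max(EF_A=14, EF_B=9) = 14; EF_F = 14+3 = 17
ES_G = 21; EF_G = 21+3 = 24
ES_H = max(EF_B=9, EF_D=16) = 16; EF_H = 16+12 = 28
ES_I = max(EF_B=9, EF_C=20, EF_F=17, EF_G=24, EF_H=28) = 28; EF_I = 28+3 = 31
Expected project duration μ = 31 days. Critical path: A → D → H → I.

Variance along critical path = 0.111 + 0.111 + 1.000 + 1.778 = 3.000
σ = √3.000 = 1.732 days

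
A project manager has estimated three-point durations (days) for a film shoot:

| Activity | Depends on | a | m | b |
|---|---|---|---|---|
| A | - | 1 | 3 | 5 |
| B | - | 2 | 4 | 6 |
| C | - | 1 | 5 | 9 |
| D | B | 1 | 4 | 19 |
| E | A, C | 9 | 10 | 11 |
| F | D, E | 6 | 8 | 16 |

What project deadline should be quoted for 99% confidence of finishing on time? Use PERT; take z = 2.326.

te_A = (1 + 4·3 + 5)/6 = 18/6 = 3; σ²_A = ((5−1)/6)² = 0.444
te_B = (2 + 4·4 + 6)/6 = 24/6 = 4; σ²_B = ((6−2)/6)² = 0.444
te_C = (1 + 4·5 + 9)/6 = 30/6 = 5; σ²_C = ((9−1)/6)² = 1.778
te_D = (1 + 4·4 + 19)/6 = 36/6 = 6; σ²_D = ((19−1)/6)² = 9.000
te_E = (9 + 4·10 + 11)/6 = 60/6 = 10; σ²_E = ((11−9)/6)² = 0.111
te_F = (6 + 4·8 + 16)/6 = 54/6 = 9; σ²_F = ((16−6)/6)² = 2.778

Forward pass:
ES_A = 0; EF_A = 3
ES_B = 0; EF_B = 4
ES_C = 0; EF_C = 5
ES_D = 4; EF_D = 4+6 = 10
ES_E = max(EF_A=3, EF_C=5) = 5; EF_E = 5+10 = 15
ES_F = max(EF_D=10, EF_E=15) = 15; EF_F = 15+9 = 24
Expected project duration μ = 24 days. Critical path: C → E → F.

Variance along critical path = 1.778 + 0.111 + 2.778 = 4.667; σ = 2.160 days.
D = μ + z·σ = 24 + 2.326·2.160 = 29.0 days

29.0 days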